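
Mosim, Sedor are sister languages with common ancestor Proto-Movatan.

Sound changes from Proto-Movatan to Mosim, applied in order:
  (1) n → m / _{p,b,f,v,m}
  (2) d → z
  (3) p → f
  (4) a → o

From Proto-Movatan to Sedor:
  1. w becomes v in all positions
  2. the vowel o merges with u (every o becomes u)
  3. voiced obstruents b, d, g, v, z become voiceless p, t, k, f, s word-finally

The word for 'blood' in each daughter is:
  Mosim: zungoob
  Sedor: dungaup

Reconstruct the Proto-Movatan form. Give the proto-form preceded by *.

Position 1: Mosim has z, Sedor has d. Sedor preserves d here (none of its changes turn any other segment into d), so the proto-segment is *d.
Position 5: Mosim has o, Sedor has a. Sedor preserves a here (none of its changes turn any other segment into a), so the proto-segment is *a.
This points to *dungaob. Verify forward in each daughter:
Mosim: *dungaob > zungaob > zungoob  (by unconditioned shift, vowel merger)
Sedor: *dungaob > dungaub > dungaup  (by vowel merger, final devoicing)
No other proto-form is consistent with every reflex, so the reconstruction is *dungaob.

*dungaob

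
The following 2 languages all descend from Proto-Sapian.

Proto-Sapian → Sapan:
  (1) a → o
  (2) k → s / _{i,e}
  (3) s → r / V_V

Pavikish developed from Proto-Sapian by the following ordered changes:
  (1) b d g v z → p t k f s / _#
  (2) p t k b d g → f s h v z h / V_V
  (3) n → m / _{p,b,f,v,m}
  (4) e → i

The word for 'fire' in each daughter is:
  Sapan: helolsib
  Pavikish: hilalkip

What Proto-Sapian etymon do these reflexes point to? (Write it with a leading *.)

Position 6: Sapan has s, Pavikish has k. Taking the neighbouring segments as reconstructed: Sapan s could go back to *k or *s; Pavikish k can only go back to *k — the one source consistent with every daughter is *k.
Position 8: Sapan has b, Pavikish has p. Sapan preserves b here (none of its changes turn any other segment into b), so the proto-segment is *b.
Position 2: Sapan has e, Pavikish has i. Sapan preserves e here (none of its changes turn any other segment into e), so the proto-segment is *e.
This points to *helalkib. Verify forward in each daughter:
Sapan: *helalkib
  helalkib → helolkib   [vowel merger]
  helolkib → helolsib   [palatalisation]
  helolsib (rule 3 does not apply)
  giving Sapan helolsib.
Pavikish: *helalkib > helalkip > hilalkip  (by final devoicing, vowel merger)
No other proto-form is consistent with every reflex, so the reconstruction is *helalkib.

*helalkib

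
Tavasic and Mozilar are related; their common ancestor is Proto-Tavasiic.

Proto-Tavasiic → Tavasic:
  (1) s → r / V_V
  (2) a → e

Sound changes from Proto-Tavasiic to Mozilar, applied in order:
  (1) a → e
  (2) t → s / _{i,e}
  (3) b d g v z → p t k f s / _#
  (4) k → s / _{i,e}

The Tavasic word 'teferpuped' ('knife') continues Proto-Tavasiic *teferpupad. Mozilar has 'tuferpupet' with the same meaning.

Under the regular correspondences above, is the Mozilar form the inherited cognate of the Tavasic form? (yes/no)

no

Derive the expected Mozilar reflex of *teferpupad:
Mozilar: *teferpupad
  teferpupad → teferpuped   [vowel merger]
  teferpuped → seferpuped   [palatalisation]
  seferpuped → seferpupet   [final devoicing]
  seferpupet (rule 4 does not apply)
  giving Mozilar seferpupet.
The regular Mozilar reflex would be 'seferpupet', but the attested form is 'tuferpupet'. The correspondence is irregular, so they are not cognates (the Mozilar form has a different source).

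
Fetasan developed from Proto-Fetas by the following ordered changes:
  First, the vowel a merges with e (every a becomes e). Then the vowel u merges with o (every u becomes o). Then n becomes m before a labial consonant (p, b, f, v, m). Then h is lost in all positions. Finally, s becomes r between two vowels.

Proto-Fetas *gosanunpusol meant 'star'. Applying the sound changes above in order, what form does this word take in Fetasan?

gorenomporol

Fetasan: start from *gosanunpusol.
  rule 1 (vowel merger): gosanunpusol → gosenunpusol
  rule 2 (vowel merger): gosenunpusol → gosenonposol
  rule 3 (nasal place assimilation): gosenonposol → gosenomposol
  rule 4: no change — gosenomposol
  rule 5 (rhotacism): gosenomposol → gorenomporol
  ⇒ Fetasan gorenomporol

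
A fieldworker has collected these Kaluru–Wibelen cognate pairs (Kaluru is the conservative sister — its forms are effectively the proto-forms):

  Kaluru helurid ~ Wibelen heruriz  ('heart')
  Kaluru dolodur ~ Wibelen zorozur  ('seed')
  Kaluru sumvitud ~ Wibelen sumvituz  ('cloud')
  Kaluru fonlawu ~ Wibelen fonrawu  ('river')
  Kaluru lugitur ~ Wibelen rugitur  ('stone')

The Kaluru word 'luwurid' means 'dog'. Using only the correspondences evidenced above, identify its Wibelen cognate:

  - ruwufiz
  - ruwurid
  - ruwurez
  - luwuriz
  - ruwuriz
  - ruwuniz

lugitur ~ rugitur — Kaluru l corresponds to Wibelen r word-initially before a back vowel.
helurid ~ heruriz, sumvitud ~ sumvituz — Kaluru d corresponds to Wibelen z word-finally.
Applying these to Kaluru 'luwurid':
  luwurid → ruwurid   (l→r word-initially before a back vowel)
  ruwurid → ruwuriz   (d→z word-finally)
So the Wibelen cognate is 'ruwuriz'.

ruwuriz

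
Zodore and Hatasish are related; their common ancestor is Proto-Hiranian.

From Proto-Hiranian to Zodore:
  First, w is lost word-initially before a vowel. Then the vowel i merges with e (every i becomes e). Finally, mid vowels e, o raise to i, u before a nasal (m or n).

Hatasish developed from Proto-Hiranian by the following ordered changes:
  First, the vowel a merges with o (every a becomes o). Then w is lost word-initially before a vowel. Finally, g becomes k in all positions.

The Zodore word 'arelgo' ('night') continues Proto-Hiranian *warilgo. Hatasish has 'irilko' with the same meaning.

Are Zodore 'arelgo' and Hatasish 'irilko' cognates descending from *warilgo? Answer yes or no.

no

Derive the expected Hatasish reflex of *warilgo:
Hatasish: *warilgo
  warilgo → worilgo   [vowel merger]
  worilgo → orilgo   [glide loss]
  orilgo → orilko   [unconditioned shift]
  giving Hatasish orilko.
The regular Hatasish reflex would be 'orilko', but the attested form is 'irilko'. The correspondence is irregular, so they are not cognates (the Hatasish form has a different source).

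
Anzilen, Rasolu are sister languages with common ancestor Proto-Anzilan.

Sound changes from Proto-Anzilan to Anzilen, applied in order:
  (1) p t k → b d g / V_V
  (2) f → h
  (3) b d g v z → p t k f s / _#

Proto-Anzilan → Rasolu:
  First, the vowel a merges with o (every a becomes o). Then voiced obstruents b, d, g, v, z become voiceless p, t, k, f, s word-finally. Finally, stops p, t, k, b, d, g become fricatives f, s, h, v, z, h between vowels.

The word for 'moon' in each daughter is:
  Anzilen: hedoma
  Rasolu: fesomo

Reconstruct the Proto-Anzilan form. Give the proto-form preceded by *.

*fetoma

Position 1: Anzilen has h, Rasolu has f. Taking the neighbouring segments as reconstructed: Anzilen h could go back to *f or *h; Rasolu f can only go back to *f — the one source consistent with every daughter is *f.
Position 3: Anzilen has d, Rasolu has s. Taking the neighbouring segments as reconstructed: Anzilen d could go back to *t or *d; Rasolu s could go back to *t or *s — the one source consistent with every daughter is *t.
Position 6: Anzilen has a, Rasolu has o. Anzilen preserves a here (none of its changes turn any other segment into a), so the proto-segment is *a.
This points to *fetoma. Verify forward in each daughter:
Anzilen: *fetoma
  fetoma → fedoma   [intervocalic voicing]
  fedoma → hedoma   [unconditioned shift]
  hedoma (rule 3 does not apply)
  giving Anzilen hedoma.
Rasolu: start from *fetoma.
  rule 1 (vowel merger): fetoma → fetomo
  rule 2: no change — fetomo
  rule 3 (intervocalic lenition): fetomo → fesomo
  ⇒ Rasolu fesomo
*fetoma is the unique common source.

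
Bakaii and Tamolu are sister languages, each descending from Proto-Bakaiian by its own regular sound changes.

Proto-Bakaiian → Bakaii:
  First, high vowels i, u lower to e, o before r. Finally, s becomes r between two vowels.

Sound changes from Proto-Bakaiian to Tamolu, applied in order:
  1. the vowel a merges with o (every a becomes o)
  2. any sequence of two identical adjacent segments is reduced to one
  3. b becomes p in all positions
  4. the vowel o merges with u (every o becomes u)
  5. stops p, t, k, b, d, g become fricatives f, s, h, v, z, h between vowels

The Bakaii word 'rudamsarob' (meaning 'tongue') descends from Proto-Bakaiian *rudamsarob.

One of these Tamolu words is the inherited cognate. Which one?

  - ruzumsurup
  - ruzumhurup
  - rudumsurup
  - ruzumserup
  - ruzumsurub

Tamolu: *rudamsarob
  rudamsarob → rudomsorob   [vowel merger]
  rudomsorob (rule 2 does not apply)
  rudomsorob → rudomsorop   [unconditioned shift]
  rudomsorop → rudumsurup   [vowel merger]
  rudumsurup → ruzumsurup   [intervocalic lenition]
  giving Tamolu ruzumsurup.
The other candidates each miss or misapply at least one Tamolu change.

ruzumsurup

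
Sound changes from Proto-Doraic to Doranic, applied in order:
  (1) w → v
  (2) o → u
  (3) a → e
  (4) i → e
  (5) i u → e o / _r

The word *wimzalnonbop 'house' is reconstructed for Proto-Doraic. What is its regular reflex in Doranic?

vemzelnunbup

Doranic: *wimzalnonbop
  wimzalnonbop → vimzalnonbop   [unconditioned shift]
  vimzalnonbop → vimzalnunbup   [vowel merger]
  vimzalnunbup → vimzelnunbup   [vowel merger]
  vimzelnunbup → vemzelnunbup   [vowel merger]
  vemzelnunbup (rule 5 does not apply)
  giving Doranic vemzelnunbup.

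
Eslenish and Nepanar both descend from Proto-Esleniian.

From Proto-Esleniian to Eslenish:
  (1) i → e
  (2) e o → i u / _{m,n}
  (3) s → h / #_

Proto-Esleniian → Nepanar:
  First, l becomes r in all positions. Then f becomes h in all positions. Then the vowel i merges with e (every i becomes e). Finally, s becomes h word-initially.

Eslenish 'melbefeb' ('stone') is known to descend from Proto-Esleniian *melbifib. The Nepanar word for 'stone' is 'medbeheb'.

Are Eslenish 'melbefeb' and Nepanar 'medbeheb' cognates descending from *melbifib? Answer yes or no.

no

Derive the expected Nepanar reflex of *melbifib:
Nepanar: *melbifib
  melbifib → merbifib   [unconditioned shift]
  merbifib → merbihib   [unconditioned shift]
  merbihib → merbeheb   [vowel merger]
  merbeheb (rule 4 does not apply)
  giving Nepanar merbeheb.
The regular Nepanar reflex would be 'merbeheb', but the attested form is 'medbeheb'. The correspondence is irregular, so they are not cognates (the Nepanar form has a different source).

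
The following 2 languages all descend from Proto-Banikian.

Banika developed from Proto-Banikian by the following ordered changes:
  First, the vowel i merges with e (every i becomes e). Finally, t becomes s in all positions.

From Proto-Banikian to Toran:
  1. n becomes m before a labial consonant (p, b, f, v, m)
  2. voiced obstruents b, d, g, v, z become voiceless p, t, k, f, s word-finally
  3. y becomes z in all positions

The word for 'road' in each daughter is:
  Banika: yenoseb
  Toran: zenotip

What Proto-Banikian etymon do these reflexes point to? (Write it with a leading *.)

Position 6: Banika has e, Toran has i. Toran preserves i here (none of its changes turn any other segment into i), so the proto-segment is *i.
Position 1: Banika has y, Toran has z. Banika preserves y here (none of its changes turn any other segment into y), so the proto-segment is *y.
Position 7: Banika has b, Toran has p. Banika preserves b here (none of its changes turn any other segment into b), so the proto-segment is *b.
This points to *yenotib. Verify forward in each daughter:
Banika: start from *yenotib.
  rule 1 (vowel merger): yenotib → yenoteb
  rule 2 (unconditioned shift): yenoteb → yenoseb
  ⇒ Banika yenoseb
Toran: *yenotib > yenotip > zenotip  (by final devoicing, unconditioned shift)
Only *yenotib yields all of Banika yenoseb, Toran zenotip.

*yenotib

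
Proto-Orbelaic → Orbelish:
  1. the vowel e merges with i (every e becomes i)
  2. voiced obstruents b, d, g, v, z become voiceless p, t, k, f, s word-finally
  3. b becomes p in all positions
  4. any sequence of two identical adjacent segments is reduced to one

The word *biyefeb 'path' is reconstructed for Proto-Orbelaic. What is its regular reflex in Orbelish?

Orbelish: *biyefeb > biyifib > biyifip > piyifip  (by vowel merger, final devoicing, unconditioned shift)

piyifip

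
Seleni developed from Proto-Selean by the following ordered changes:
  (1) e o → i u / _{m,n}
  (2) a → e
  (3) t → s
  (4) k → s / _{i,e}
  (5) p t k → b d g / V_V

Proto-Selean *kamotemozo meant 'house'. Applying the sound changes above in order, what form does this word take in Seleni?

semosimozo

Seleni: start from *kamotemozo.
  rule 1 (pre-nasal raising): kamotemozo → kamotimozo
  rule 2 (vowel merger): kamotimozo → kemotimozo
  rule 3 (unconditioned shift): kemotimozo → kemosimozo
  rule 4 (palatalisation): kemosimozo → semosimozo
  rule 5: no change — semosimozo
  ⇒ Seleni semosimozo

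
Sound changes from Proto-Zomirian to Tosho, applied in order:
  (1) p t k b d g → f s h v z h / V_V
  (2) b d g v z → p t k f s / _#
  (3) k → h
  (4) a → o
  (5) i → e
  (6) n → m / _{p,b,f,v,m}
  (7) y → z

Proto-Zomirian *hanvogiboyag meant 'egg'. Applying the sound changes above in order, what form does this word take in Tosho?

Tosho: *hanvogiboyag
  hanvogiboyag → hanvohivoyag   [intervocalic lenition]
  hanvohivoyag → hanvohivoyak   [final devoicing]
  hanvohivoyak → hanvohivoyah   [unconditioned shift]
  hanvohivoyah → honvohivoyoh   [vowel merger]
  honvohivoyoh → honvohevoyoh   [vowel merger]
  honvohevoyoh → homvohevoyoh   [nasal place assimilation]
  homvohevoyoh → homvohevozoh   [unconditioned shift]
  giving Tosho homvohevozoh.

homvohevozoh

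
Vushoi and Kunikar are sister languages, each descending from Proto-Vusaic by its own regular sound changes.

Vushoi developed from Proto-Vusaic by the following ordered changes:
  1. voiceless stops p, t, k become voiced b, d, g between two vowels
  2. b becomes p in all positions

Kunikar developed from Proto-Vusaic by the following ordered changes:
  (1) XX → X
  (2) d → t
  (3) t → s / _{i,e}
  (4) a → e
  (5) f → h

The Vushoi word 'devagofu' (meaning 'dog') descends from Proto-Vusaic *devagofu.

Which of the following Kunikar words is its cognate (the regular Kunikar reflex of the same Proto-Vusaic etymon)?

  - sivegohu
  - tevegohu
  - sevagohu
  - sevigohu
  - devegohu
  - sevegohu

Kunikar: *devagofu > tevagofu > sevagofu > sevegofu > sevegohu  (by unconditioned shift, palatalisation, vowel merger, unconditioned shift)
Only 'sevegohu' matches the regular Kunikar development of *devagofu.

sevegohu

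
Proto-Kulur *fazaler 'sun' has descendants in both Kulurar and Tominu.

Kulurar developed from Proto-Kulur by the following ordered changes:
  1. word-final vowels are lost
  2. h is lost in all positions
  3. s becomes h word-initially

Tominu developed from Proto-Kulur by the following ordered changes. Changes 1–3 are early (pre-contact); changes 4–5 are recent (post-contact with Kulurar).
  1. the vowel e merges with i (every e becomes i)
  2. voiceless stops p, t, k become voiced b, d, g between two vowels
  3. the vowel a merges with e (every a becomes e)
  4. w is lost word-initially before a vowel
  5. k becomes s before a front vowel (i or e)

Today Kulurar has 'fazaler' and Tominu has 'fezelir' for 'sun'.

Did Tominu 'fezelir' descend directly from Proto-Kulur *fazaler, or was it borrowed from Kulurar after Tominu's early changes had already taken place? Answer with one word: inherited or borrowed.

If inherited, *fazaler would pass through all of Tominu's changes:
Tominu: *fazaler > fazalir > fezelir  (by vowel merger, vowel merger)
If borrowed from Kulurar 'fazaler' after the early changes, it would undergo only the recent ones:
  rule 4 (glide loss): no change (fazaler)
  rule 5 (palatalisation): no change (fazaler)
  ⇒ as a loan: fazaler
Tominu 'fezelir' matches the inherited outcome exactly, so it is an inherited cognate, not a loan.

inherited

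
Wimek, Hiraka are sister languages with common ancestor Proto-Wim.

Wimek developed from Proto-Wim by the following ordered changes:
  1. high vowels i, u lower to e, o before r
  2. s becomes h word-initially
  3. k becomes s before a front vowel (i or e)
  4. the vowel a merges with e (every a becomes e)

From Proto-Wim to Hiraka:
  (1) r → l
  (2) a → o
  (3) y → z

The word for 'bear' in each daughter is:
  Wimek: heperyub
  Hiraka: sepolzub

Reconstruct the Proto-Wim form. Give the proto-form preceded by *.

*separyub

Position 4: Wimek has e, Hiraka has o. Taking the neighbouring segments as reconstructed: Wimek e could go back to *a or *e or *i; Hiraka o could go back to *a or *o — the one source consistent with every daughter is *a.
Position 5: Wimek has r, Hiraka has l. Wimek preserves r here (none of its changes turn any other segment into r), so the proto-segment is *r.
Position 1: Wimek has h, Hiraka has s. Hiraka preserves s here (none of its changes turn any other segment into s), so the proto-segment is *s.
This points to *separyub. Verify forward in each daughter:
Wimek: start from *separyub.
  rule 1: no change — separyub
  rule 2 (debuccalisation): separyub → heparyub
  rule 3: no change — heparyub
  rule 4 (vowel merger): heparyub → heperyub
  ⇒ Wimek heperyub
Hiraka: *separyub
  separyub → sepalyub   [unconditioned shift]
  sepalyub → sepolyub   [vowel merger]
  sepolyub → sepolzub   [unconditioned shift]
  giving Hiraka sepolzub.
*separyub is the unique common source.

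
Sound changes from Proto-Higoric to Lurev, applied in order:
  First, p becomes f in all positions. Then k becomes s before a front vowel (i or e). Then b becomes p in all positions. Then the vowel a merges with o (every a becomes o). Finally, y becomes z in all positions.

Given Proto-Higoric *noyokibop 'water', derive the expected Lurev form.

nozosipof

Lurev: *noyokibop > noyokibof > noyosibof > noyosipof > nozosipof  (by unconditioned shift, palatalisation, unconditioned shift, unconditioned shift)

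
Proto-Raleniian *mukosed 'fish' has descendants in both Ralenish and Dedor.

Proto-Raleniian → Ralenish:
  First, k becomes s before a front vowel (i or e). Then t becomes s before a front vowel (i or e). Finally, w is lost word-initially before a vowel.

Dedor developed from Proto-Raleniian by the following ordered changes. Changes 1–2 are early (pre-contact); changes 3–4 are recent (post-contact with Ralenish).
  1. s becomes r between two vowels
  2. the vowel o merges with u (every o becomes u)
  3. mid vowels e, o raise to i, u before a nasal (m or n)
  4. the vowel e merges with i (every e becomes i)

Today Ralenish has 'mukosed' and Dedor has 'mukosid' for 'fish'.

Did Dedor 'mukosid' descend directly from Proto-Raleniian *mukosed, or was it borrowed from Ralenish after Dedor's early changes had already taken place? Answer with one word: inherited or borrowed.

If inherited, *mukosed would pass through all of Dedor's changes:
Dedor: *mukosed > mukored > mukured > mukurid  (by rhotacism, vowel merger, vowel merger)
If borrowed from Ralenish 'mukosed' after the early changes, it would undergo only the recent ones:
  rule 3 (pre-nasal raising): no change (mukosed)
  rule 4 (vowel merger): mukosed → mukosid
  ⇒ as a loan: mukosid
Dedor 'mukosid' matches the loan outcome 'mukosid', not the inherited 'mukurid' — it skipped the early Dedor changes, so it was borrowed from Ralenish.

borrowed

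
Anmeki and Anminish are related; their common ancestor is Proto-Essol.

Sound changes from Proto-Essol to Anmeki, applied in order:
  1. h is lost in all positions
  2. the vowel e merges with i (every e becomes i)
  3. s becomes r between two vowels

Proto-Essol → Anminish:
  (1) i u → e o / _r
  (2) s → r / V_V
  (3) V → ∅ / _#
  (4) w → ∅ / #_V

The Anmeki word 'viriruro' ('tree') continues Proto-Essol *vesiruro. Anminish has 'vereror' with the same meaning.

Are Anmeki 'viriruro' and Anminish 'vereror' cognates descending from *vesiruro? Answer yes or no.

Derive the expected Anminish reflex of *vesiruro:
Anminish: start from *vesiruro.
  rule 1 (pre-rhotic lowering): vesiruro → veseroro
  rule 2 (rhotacism): veseroro → vereroro
  rule 3 (apocope): vereroro → vereror
  rule 4: no change — vereror
  ⇒ Anminish vereror
Anminish 'vereror' matches the regular reflex exactly, so the pair is cognate.

yes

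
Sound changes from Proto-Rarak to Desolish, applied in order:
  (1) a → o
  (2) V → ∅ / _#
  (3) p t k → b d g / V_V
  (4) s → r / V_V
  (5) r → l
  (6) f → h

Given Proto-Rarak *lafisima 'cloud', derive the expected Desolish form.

lohilim

Desolish: *lafisima
  lafisima → lofisimo   [vowel merger]
  lofisimo → lofisim   [apocope]
  lofisim (rule 3 does not apply)
  lofisim → lofirim   [rhotacism]
  lofirim → lofilim   [unconditioned shift]
  lofilim → lohilim   [unconditioned shift]
  giving Desolish lohilim.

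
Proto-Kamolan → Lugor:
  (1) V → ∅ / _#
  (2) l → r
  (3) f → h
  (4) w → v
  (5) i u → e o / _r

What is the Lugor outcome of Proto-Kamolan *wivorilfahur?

vivorerhahor

Lugor: start from *wivorilfahur.
  rule 1: no change — wivorilfahur
  rule 2 (unconditioned shift): wivorilfahur → wivorirfahur
  rule 3 (unconditioned shift): wivorirfahur → wivorirhahur
  rule 4 (unconditioned shift): wivorirhahur → vivorirhahur
  rule 5 (pre-rhotic lowering): vivorirhahur → vivorerhahor
  ⇒ Lugor vivorerhahor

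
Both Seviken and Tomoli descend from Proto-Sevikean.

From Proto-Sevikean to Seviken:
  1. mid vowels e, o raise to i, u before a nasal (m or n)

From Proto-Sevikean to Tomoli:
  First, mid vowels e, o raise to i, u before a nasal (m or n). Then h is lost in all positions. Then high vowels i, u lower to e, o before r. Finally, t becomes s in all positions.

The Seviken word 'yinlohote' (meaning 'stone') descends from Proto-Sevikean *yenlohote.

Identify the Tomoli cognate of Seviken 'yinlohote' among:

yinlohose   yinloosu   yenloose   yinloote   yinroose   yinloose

yinloose

Tomoli: *yenlohote
  yenlohote → yinlohote   [pre-nasal raising]
  yinlohote → yinloote   [h-loss]
  yinloote (rule 3 does not apply)
  yinloote → yinloose   [unconditioned shift]
  giving Tomoli yinloose.
Only 'yinloose' matches the regular Tomoli development of *yenlohote.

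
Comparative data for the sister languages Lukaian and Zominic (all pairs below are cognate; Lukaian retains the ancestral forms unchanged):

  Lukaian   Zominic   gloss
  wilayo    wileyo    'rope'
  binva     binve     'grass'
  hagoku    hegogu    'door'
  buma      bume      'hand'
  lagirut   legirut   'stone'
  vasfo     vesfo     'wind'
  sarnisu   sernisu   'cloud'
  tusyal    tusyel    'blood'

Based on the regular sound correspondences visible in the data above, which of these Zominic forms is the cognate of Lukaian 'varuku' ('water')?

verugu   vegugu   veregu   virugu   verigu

verugu

sarnisu ~ sernisu — Lukaian a corresponds to Zominic e after a consonant, before r.
hagoku ~ hegogu — Lukaian k corresponds to Zominic g between vowels (before a back vowel).
Applying these to Lukaian 'varuku':
  varuku → veruku   (a→e after a consonant, before r)
  veruku → verugu   (k→g between vowels (before a back vowel))
So the Zominic cognate is 'verugu'.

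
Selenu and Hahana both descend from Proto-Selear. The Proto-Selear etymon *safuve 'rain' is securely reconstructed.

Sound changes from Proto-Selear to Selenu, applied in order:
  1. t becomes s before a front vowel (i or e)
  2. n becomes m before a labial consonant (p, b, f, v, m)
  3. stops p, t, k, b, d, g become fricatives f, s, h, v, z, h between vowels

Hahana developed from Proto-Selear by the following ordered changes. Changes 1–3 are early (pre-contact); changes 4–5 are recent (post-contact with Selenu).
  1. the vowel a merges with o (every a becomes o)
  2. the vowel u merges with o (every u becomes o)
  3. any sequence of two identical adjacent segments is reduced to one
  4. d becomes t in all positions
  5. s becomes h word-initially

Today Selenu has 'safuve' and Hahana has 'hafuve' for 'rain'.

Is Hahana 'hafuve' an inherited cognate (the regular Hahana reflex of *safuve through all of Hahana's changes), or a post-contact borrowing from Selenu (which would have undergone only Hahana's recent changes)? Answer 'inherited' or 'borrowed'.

borrowed

If inherited, *safuve would pass through all of Hahana's changes:
Hahana: *safuve
  safuve → sofuve   [vowel merger]
  sofuve → sofove   [vowel merger]
  sofove (rule 3 does not apply)
  sofove (rule 4 does not apply)
  sofove → hofove   [debuccalisation]
  giving Hahana hofove.
If borrowed from Selenu 'safuve' after the early changes, it would undergo only the recent ones:
  rule 4 (unconditioned shift): no change (safuve)
  rule 5 (debuccalisation): safuve → hafuve
  ⇒ as a loan: hafuve
Hahana 'hafuve' matches the loan outcome 'hafuve', not the inherited 'hofove' — it skipped the early Hahana changes, so it was borrowed from Selenu.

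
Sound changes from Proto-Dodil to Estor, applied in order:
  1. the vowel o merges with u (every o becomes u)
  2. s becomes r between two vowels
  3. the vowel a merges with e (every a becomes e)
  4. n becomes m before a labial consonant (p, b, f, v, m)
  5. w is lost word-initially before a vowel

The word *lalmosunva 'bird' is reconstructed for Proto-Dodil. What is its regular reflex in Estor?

Estor: *lalmosunva
  lalmosunva → lalmusunva   [vowel merger]
  lalmusunva → lalmurunva   [rhotacism]
  lalmurunva → lelmurunve   [vowel merger]
  lelmurunve → lelmurumve   [nasal place assimilation]
  lelmurumve (rule 5 does not apply)
  giving Estor lelmurumve.

lelmurumve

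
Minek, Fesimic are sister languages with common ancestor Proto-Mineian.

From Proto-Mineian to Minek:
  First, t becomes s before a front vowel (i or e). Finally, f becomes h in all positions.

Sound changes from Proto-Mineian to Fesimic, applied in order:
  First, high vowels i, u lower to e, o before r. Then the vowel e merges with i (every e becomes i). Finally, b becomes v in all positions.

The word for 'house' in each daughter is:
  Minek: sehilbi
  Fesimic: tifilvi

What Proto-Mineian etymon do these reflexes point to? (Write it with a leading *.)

*tefilbi

Position 2: Minek has e, Fesimic has i. Minek preserves e here (none of its changes turn any other segment into e), so the proto-segment is *e.
Position 1: Minek has s, Fesimic has t. Fesimic preserves t here (none of its changes turn any other segment into t), so the proto-segment is *t.
Position 6: Minek has b, Fesimic has v. Minek preserves b here (none of its changes turn any other segment into b), so the proto-segment is *b.
This points to *tefilbi. Verify forward in each daughter:
Minek: *tefilbi
  tefilbi → sefilbi   [palatalisation]
  sefilbi → sehilbi   [unconditioned shift]
  giving Minek sehilbi.
Fesimic: *tefilbi > tifilbi > tifilvi  (by vowel merger, unconditioned shift)
Only *tefilbi yields all of Minek sehilbi, Fesimic tifilvi.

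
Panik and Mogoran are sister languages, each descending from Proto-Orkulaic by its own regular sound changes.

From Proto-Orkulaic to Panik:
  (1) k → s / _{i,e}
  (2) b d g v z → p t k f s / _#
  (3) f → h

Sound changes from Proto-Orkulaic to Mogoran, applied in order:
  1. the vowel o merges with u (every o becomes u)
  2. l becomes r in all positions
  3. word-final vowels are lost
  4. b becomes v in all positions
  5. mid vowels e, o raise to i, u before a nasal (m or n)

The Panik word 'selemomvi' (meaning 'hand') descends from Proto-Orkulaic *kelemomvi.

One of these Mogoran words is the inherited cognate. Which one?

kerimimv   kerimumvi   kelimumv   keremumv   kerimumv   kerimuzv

kerimumv

Mogoran: *kelemomvi > kelemumvi > keremumvi > keremumv > kerimumv  (by vowel merger, unconditioned shift, apocope, pre-nasal raising)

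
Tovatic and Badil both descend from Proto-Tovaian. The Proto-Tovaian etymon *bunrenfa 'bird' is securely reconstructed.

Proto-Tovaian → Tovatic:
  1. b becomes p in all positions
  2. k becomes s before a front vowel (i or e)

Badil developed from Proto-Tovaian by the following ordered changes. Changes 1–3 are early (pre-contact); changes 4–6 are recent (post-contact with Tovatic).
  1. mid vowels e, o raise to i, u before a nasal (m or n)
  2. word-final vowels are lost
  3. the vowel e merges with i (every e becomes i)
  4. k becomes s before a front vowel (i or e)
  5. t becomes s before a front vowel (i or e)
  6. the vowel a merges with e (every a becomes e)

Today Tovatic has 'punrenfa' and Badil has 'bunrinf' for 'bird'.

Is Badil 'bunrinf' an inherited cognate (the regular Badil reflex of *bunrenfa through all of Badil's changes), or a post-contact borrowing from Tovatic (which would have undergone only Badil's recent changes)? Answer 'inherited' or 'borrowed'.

inherited

If inherited, *bunrenfa would pass through all of Badil's changes:
Badil: *bunrenfa
  bunrenfa → bunrinfa   [pre-nasal raising]
  bunrinfa → bunrinf   [apocope]
  bunrinf (rule 3 does not apply)
  bunrinf (rule 4 does not apply)
  bunrinf (rule 5 does not apply)
  bunrinf (rule 6 does not apply)
  giving Badil bunrinf.
If borrowed from Tovatic 'punrenfa' after the early changes, it would undergo only the recent ones:
  rule 4 (palatalisation): no change (punrenfa)
  rule 5 (palatalisation): no change (punrenfa)
  rule 6 (vowel merger): punrenfa → punrenfe
  ⇒ as a loan: punrenfe
Badil 'bunrinf' matches the inherited outcome exactly, so it is an inherited cognate, not a loan.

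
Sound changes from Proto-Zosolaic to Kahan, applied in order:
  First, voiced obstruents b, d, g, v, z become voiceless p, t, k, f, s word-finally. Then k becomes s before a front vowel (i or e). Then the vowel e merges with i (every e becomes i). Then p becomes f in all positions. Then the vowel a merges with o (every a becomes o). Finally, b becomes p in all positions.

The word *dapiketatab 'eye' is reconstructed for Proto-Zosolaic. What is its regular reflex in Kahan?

dofisitotof

Kahan: *dapiketatab
  dapiketatab → dapiketatap   [final devoicing]
  dapiketatap → dapisetatap   [palatalisation]
  dapisetatap → dapisitatap   [vowel merger]
  dapisitatap → dafisitataf   [unconditioned shift]
  dafisitataf → dofisitotof   [vowel merger]
  dofisitotof (rule 6 does not apply)
  giving Kahan dofisitotof.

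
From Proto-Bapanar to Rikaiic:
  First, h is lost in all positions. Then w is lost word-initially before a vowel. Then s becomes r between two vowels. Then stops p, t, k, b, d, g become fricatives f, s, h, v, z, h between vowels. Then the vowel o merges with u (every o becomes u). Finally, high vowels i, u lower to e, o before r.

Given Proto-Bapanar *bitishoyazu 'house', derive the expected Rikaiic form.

biseruyazu

Rikaiic: *bitishoyazu > bitisoyazu > bitiroyazu > bisiroyazu > bisiruyazu > biseruyazu  (by h-loss, rhotacism, intervocalic lenition, vowel merger, pre-rhotic lowering)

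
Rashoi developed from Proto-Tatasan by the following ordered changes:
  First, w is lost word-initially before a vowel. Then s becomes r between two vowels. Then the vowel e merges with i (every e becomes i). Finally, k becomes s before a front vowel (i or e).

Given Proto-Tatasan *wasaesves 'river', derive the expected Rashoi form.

Rashoi: start from *wasaesves.
  rule 1 (glide loss): wasaesves → asaesves
  rule 2 (rhotacism): asaesves → araesves
  rule 3 (vowel merger): araesves → araisvis
  rule 4: no change — araisvis
  ⇒ Rashoi araisvis

araisvis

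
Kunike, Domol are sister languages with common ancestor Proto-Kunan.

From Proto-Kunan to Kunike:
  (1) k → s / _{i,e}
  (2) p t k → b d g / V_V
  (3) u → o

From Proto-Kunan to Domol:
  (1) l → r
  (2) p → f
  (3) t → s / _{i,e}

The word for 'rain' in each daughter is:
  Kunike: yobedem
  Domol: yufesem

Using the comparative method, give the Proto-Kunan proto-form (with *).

*yupetem

Position 3: Kunike has b, Domol has f. Taking the neighbouring segments as reconstructed: Kunike b could go back to *p or *b; Domol f could go back to *p or *f — the one source consistent with every daughter is *p.
Position 2: Kunike has o, Domol has u. Domol preserves u here (none of its changes turn any other segment into u), so the proto-segment is *u.
Continuing position by position gives *yupetem; check it forward:
Kunike: start from *yupetem.
  rule 1: no change — yupetem
  rule 2 (intervocalic voicing): yupetem → yubedem
  rule 3 (vowel merger): yubedem → yobedem
  ⇒ Kunike yobedem
Domol: *yupetem
  yupetem (rule 1 does not apply)
  yupetem → yufetem   [unconditioned shift]
  yufetem → yufesem   [palatalisation]
  giving Domol yufesem.
Only *yupetem yields all of Kunike yobedem, Domol yufesem.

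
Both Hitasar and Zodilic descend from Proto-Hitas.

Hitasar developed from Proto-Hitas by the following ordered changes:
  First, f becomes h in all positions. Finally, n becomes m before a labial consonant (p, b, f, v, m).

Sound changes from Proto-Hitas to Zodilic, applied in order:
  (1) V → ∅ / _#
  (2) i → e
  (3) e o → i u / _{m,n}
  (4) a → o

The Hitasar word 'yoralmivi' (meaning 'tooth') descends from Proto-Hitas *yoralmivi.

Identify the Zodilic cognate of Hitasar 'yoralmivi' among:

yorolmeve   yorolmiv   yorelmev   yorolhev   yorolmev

Zodilic: *yoralmivi
  yoralmivi → yoralmiv   [apocope]
  yoralmiv → yoralmev   [vowel merger]
  yoralmev (rule 3 does not apply)
  yoralmev → yorolmev   [vowel merger]
  giving Zodilic yorolmev.
Among the options, 'yorolmev' alone shows every Zodilic change applied in order.

yorolmev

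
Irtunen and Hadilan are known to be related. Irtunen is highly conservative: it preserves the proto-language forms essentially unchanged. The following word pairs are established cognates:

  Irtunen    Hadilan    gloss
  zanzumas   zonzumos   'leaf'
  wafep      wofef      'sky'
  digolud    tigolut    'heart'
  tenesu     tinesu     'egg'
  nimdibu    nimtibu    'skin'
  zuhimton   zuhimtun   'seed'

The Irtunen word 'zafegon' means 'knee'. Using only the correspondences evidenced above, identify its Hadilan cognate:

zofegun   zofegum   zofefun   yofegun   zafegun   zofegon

zofegun

wafep ~ wofef — Irtunen a corresponds to Hadilan o after a consonant, before a labial obstruent.
zuhimton ~ zuhimtun — Irtunen o corresponds to Hadilan u after a consonant, before a nasal.
Applying these to Irtunen 'zafegon':
  zafegon → zofegon   (a→o after a consonant, before a labial obstruent)
  zofegon → zofegun   (o→u after a consonant, before a nasal)
So the Hadilan cognate is 'zofegun'.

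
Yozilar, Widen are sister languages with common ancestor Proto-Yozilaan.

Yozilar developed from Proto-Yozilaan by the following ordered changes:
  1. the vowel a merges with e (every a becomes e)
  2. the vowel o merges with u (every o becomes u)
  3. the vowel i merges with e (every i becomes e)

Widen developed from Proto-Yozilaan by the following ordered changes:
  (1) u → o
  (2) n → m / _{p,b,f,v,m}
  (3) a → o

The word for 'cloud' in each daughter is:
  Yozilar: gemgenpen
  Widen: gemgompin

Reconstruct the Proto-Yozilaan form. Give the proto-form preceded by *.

*gemganpin

Position 6: Yozilar has n, Widen has m. Yozilar preserves n here (none of its changes turn any other segment into n), so the proto-segment is *n.
Position 5: Yozilar has e, Widen has o. Taking the neighbouring segments as reconstructed: Yozilar e could go back to *a or *e or *i; Widen o could go back to *a or *o or *u — the one source consistent with every daughter is *a.
Continuing position by position gives *gemganpin; check it forward:
Yozilar: *gemganpin
  gemganpin → gemgenpin   [vowel merger]
  gemgenpin (rule 2 does not apply)
  gemgenpin → gemgenpen   [vowel merger]
  giving Yozilar gemgenpen.
Widen: start from *gemganpin.
  rule 1: no change — gemganpin
  rule 2 (nasal place assimilation): gemganpin → gemgampin
  rule 3 (vowel merger): gemgampin → gemgompin
  ⇒ Widen gemgompin
No other proto-form is consistent with every reflex, so the reconstruction is *gemganpin.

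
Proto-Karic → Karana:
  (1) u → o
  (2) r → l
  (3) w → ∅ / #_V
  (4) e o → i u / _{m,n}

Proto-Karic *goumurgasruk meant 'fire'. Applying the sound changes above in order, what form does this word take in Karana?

Karana: *goumurgasruk > goomorgasrok > goomolgaslok > goumolgaslok  (by vowel merger, unconditioned shift, pre-nasal raising)

goumolgaslok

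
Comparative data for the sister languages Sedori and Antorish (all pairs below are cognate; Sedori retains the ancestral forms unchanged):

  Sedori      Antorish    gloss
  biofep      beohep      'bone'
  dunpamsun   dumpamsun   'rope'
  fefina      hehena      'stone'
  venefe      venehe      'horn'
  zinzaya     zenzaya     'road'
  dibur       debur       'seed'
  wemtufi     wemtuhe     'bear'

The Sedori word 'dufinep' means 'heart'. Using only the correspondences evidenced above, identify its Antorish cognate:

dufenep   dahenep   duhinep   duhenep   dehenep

fefina ~ hehena, wemtufi ~ wemtuhe — Sedori f corresponds to Antorish h between vowels (before a front vowel).
fefina ~ hehena, zinzaya ~ zenzaya — Sedori i corresponds to Antorish e after a consonant, before a nasal.
Applying these to Sedori 'dufinep':
  dufinep → duhinep   (f→h between vowels (before a front vowel))
  duhinep → duhenep   (i→e after a consonant, before a nasal)
So the Antorish cognate is 'duhenep'.

duhenep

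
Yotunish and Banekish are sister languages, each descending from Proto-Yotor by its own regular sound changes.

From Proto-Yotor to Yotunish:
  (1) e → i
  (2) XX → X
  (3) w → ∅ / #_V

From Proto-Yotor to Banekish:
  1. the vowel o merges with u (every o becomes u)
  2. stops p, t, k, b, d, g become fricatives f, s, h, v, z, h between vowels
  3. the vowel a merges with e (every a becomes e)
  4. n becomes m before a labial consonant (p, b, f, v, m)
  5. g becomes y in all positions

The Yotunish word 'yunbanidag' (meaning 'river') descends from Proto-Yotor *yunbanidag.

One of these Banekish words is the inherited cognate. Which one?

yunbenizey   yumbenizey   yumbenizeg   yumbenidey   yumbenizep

Banekish: start from *yunbanidag.
  rule 1: no change — yunbanidag
  rule 2 (intervocalic lenition): yunbanidag → yunbanizag
  rule 3 (vowel merger): yunbanizag → yunbenizeg
  rule 4 (nasal place assimilation): yunbenizeg → yumbenizeg
  rule 5 (unconditioned shift): yumbenizeg → yumbenizey
  ⇒ Banekish yumbenizey
Only 'yumbenizey' matches the regular Banekish development of *yunbanidag.

yumbenizey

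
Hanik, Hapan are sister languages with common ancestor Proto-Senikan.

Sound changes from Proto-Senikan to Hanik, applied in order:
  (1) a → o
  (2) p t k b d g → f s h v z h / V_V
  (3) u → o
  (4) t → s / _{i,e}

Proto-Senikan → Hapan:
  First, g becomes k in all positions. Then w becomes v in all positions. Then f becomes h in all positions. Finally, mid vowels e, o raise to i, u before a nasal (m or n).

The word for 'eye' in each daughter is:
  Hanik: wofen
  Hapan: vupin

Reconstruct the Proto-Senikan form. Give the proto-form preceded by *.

*wupen

Position 3: Hanik has f, Hapan has p. Hapan preserves p here (none of its changes turn any other segment into p), so the proto-segment is *p.
Position 1: Hanik has w, Hapan has v. Hanik preserves w here (none of its changes turn any other segment into w), so the proto-segment is *w.
Position 2: Hanik has o, Hapan has u. Taking the neighbouring segments as reconstructed: Hanik o could go back to *a or *o or *u; Hapan u can only go back to *u — the one source consistent with every daughter is *u.
Continuing position by position gives *wupen; check it forward:
Hanik: *wupen
  wupen (rule 1 does not apply)
  wupen → wufen   [intervocalic lenition]
  wufen → wofen   [vowel merger]
  wofen (rule 4 does not apply)
  giving Hanik wofen.
Hapan: *wupen
  wupen (rule 1 does not apply)
  wupen → vupen   [unconditioned shift]
  vupen (rule 3 does not apply)
  vupen → vupin   [pre-nasal raising]
  giving Hapan vupin.
No other proto-form is consistent with every reflex, so the reconstruction is *wupen.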